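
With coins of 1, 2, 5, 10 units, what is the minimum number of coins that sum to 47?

Use the largest denomination that fits, subtract, and repeat.
47 − 4×10→7 − 1×5→2 − 1×2→0
Total coins = 4 + 1 + 1 = 6

6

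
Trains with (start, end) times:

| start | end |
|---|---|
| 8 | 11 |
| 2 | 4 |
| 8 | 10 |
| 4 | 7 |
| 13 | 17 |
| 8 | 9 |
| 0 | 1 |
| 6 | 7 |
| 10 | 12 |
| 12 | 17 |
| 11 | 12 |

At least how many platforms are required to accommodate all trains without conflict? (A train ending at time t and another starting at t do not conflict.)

Events (time:±→running): 0:+→1 1:-→0 2:+→1 4:-→0 4:+→1 6:+→2 7:-→1 7:-→0 8:+→1 8:+→2 8:+→3 … peak 3.

3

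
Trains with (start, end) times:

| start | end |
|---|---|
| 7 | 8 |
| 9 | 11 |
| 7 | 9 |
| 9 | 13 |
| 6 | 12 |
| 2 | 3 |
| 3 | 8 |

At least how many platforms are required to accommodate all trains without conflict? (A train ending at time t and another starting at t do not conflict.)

4

Count concurrent intervals with a sweep; the peak is the room count.
starts: [2, 3, 6, 7, 7, 9, 9]
ends:   [3, 8, 8, 9, 11, 12, 13]
s2→1 e3→0 s3→1 s6→2 s7→3 s7→4  — peak 4.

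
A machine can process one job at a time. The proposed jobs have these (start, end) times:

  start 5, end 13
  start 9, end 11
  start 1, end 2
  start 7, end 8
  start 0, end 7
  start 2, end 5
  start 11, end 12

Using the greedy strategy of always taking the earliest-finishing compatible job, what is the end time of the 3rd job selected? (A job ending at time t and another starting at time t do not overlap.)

8

Sort by end time and greedily take each interval whose start is ≥ the last chosen end.
By end time: (1,2), (2,5), (0,7), (7,8), (9,11), (11,12), (5,13).
Pick (1,2); next start ≥ 2 → (2,5); next start ≥ 5 → (7,8); next start ≥ 8 → (9,11); next start ≥ 11 → (11,12).
Selected: (1,2) (2,5) (7,8) (9,11) (11,12)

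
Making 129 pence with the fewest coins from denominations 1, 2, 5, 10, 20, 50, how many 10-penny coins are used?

Greedy: take as many of the largest coin as possible, then repeat with the remainder.
129 − 2×50→29 − 1×20→9 − 1×5→4 − 2×2→0
Count of 10: 0

0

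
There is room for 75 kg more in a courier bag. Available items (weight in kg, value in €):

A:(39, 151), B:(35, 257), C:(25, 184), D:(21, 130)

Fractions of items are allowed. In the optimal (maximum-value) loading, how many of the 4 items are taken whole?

2

Greedy by value/weight ratio, highest first.
Ratios (sorted): C 7.36, B 7.34, D 6.19, A 3.87
take C (25 @ 184); take B (35 @ 257); take 15/21 of D → 92.86. Capacity used 75/75.
2 item(s) taken whole; one partial (take 15/21 of D).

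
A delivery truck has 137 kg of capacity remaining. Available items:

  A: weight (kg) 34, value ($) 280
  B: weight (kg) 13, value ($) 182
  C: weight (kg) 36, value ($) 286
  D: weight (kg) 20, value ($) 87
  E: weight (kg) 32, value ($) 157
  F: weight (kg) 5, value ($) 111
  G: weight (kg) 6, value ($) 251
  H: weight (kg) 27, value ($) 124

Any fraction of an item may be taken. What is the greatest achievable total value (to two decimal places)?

1317.52

Sort by value per unit weight and fill in that order.
Order: G (251/6=41.83) > F (111/5=22.20) > B (182/13=14.00) > A (280/34=8.24) > C (286/36=7.94) > E (157/32=4.91) > H (124/27=4.59) > D (87/20=4.35)
Fill: take G (6 @ 251) → take F (5 @ 111) → take B (13 @ 182) → take A (34 @ 280) → take C (36 @ 286) → take E (32 @ 157) → take 11/27 of H → 50.52; 137/137 used.
Total value = 1317.52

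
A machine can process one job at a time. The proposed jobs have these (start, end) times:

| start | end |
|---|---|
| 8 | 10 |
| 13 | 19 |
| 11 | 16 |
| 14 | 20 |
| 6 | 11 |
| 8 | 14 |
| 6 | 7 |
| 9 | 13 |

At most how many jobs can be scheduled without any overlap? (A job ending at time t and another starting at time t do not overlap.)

3

Sorted by end: (6,7)  (8,10)  (6,11)  (9,13)  (8,14)  (11,16)  (13,19)  (14,20)
take (6,7); take (8,10); take (11,16).
Selected 3 jobs.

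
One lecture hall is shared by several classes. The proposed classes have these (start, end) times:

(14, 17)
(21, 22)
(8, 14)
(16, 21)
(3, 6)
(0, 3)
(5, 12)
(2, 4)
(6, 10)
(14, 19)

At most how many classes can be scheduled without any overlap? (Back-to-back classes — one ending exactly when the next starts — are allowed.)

5

Order by finish time; keep every interval that doesn't clash with the previous kept one.
By end time: (0,3), (2,4), (3,6), (6,10), (5,12), (8,14), (14,17), (14,19), (16,21), (21,22).
Pick (0,3); next start ≥ 3 → (3,6); next start ≥ 6 → (6,10); next start ≥ 10 → (14,17); next start ≥ 17 → (21,22).
Selected 5 classes.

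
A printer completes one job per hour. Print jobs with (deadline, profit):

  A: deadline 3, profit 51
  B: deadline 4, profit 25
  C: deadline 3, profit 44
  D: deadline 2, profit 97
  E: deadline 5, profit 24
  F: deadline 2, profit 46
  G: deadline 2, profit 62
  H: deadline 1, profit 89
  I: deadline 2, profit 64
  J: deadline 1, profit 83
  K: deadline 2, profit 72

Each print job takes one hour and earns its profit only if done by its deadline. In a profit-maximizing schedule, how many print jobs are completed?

5

By profit: D(d2,97), H(d1,89), J(d1,83), K(d2,72), I(d2,64), G(d2,62), A(d3,51), F(d2,46), C(d3,44), B(d4,25), E(d5,24)
D→slot 2; H→slot 1; J skipped; K skipped; I skipped; G skipped; A→slot 3; F skipped; C skipped; B→slot 4; E→slot 5.
5 of 11 scheduled.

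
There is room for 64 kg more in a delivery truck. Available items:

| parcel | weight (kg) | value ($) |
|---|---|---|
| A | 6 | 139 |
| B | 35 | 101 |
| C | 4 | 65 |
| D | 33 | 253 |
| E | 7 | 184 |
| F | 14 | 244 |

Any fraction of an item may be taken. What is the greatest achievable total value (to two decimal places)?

885.00

Ratios (sorted): E 26.29, A 23.17, F 17.43, C 16.25, D 7.67, B 2.89
take E (7 @ 184); take A (6 @ 139); take F (14 @ 244); take C (4 @ 65); take D (33 @ 253). Capacity used 64/64.
Total value = 885.00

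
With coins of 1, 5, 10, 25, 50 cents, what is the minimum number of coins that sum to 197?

8

197 − 3×50→47 − 1×25→22 − 2×10→2 − 2×1→0
Total coins = 3 + 1 + 2 + 2 = 8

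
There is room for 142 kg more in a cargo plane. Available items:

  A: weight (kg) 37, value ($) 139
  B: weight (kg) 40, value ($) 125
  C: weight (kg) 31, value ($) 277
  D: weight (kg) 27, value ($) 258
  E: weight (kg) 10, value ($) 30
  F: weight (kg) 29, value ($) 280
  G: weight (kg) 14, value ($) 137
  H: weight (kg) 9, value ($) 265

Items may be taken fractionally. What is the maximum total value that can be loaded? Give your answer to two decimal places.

1337.22

Ratios (sorted): H 29.44, G 9.79, F 9.66, D 9.56, C 8.94, A 3.76, B 3.12, E 3.00
take H (9 @ 265); take G (14 @ 137); take F (29 @ 280); take D (27 @ 258); take C (31 @ 277); take 32/37 of A → 120.22. Capacity used 142/142.
Total value = 1337.22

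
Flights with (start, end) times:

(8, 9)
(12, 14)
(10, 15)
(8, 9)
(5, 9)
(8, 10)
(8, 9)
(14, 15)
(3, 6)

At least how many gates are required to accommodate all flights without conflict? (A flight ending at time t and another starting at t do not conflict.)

Count concurrent intervals with a sweep; the peak is the room count.
Events (time:±→running): 3:+→1 5:+→2 6:-→1 8:+→2 8:+→3 8:+→4 8:+→5 … peak 5.

5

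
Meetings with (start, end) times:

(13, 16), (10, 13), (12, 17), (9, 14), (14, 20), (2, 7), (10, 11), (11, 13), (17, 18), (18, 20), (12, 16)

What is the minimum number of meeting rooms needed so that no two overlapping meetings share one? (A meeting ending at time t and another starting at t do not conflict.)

5

starts: [2, 9, 10, 10, 11, 12, 12, 13, 14, 17, 18]
ends:   [7, 11, 13, 13, 14, 16, 16, 17, 18, 20, 20]
s2→1 e7→0 s9→1 s10→2 s10→3 e11→2 s11→3 s12→4 s12→5  — peak 5.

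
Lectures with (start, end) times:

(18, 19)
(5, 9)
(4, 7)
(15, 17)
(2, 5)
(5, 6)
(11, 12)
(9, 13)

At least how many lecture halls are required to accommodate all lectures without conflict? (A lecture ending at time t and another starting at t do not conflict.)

3

Count concurrent intervals with a sweep; the peak is the room count.
starts: [2, 4, 5, 5, 9, 11, 15, 18]
ends:   [5, 6, 7, 9, 12, 13, 17, 19]
s2→1 s4→2 e5→1 s5→2 s5→3  — peak 3.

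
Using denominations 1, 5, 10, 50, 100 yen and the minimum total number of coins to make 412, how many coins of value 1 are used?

412 − 4×100→12 − 1×10→2 − 2×1→0
Count of 1: 2

2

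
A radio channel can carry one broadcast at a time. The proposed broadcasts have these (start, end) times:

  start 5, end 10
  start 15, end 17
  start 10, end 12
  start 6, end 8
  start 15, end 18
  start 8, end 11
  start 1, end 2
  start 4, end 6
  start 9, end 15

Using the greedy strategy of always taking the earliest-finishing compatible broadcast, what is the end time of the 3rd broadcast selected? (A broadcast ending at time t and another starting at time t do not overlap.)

8

Sort by end time and greedily take each interval whose start is ≥ the last chosen end.
By end time: (1,2), (4,6), (6,8), (5,10), (8,11), (10,12), (9,15), (15,17), (15,18).
Pick (1,2); next start ≥ 2 → (4,6); next start ≥ 6 → (6,8); next start ≥ 8 → (8,11); next start ≥ 11 → (15,17).
Selected: (1,2) (4,6) (6,8) (8,11) (15,17)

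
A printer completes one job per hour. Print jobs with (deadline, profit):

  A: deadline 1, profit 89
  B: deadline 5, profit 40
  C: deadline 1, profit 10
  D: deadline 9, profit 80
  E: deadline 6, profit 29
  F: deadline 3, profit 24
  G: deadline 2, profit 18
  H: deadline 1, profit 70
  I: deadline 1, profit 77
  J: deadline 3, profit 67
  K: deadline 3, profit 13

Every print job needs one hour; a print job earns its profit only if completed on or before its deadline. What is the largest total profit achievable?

Take jobs in profit order; each goes to the latest open slot no later than its deadline.
By profit: A(d1,89), D(d9,80), I(d1,77), H(d1,70), J(d3,67), B(d5,40), E(d6,29), F(d3,24), G(d2,18), K(d3,13), C(d1,10)
A→slot 1; D→slot 9; I skipped; H skipped; J→slot 3; B→slot 5; E→slot 6; F→slot 2; G skipped; K skipped; C skipped.
Profit = 89 + 24 + 67 + 40 + 29 + 80 = 329

329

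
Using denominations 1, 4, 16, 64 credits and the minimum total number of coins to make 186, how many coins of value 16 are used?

3

186 = 2×64 + 3×16 + 2×4 + 2×1
Count of 16: 3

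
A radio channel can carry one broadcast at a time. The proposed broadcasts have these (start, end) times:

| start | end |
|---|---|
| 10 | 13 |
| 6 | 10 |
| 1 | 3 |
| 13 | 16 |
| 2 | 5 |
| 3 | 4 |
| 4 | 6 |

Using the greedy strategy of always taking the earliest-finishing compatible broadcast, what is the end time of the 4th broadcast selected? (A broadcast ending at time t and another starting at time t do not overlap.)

Sorted by end: (1,3)  (3,4)  (2,5)  (4,6)  (6,10)  (10,13)  (13,16)
take (1,3); take (3,4); skip (2,5); take (4,6); take (6,10); take (10,13); take (13,16).
Selected: (1,3) (3,4) (4,6) (6,10) (10,13) (13,16)

10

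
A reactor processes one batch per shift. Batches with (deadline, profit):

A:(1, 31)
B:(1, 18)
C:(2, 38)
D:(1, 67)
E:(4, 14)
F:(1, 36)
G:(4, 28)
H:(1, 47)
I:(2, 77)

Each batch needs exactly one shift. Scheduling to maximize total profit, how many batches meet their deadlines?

4

By profit: I(d2,77), D(d1,67), H(d1,47), C(d2,38), F(d1,36), A(d1,31), G(d4,28), B(d1,18), E(d4,14)
I→slot 2; D→slot 1; H skipped; C skipped; F skipped; A skipped; G→slot 4; B skipped; E→slot 3.
4 of 9 scheduled.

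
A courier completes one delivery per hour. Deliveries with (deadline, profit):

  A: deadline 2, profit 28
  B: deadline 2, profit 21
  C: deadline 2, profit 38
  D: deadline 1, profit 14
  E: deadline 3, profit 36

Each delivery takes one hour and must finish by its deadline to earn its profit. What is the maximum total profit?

Sort by profit descending; place each in the latest free slot ≤ its deadline.
By profit: C(d2,38), E(d3,36), A(d2,28), B(d2,21), D(d1,14)
C→slot 2; E→slot 3; A→slot 1; B skipped; D skipped.
Profit = 28 + 38 + 36 = 102

102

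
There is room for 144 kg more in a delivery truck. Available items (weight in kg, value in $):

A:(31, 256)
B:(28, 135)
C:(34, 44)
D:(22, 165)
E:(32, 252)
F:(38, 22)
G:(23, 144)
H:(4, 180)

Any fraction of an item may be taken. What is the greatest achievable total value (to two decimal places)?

Order: H (180/4=45.00) > A (256/31=8.26) > E (252/32=7.88) > D (165/22=7.50) > G (144/23=6.26) > B (135/28=4.82) > C (44/34=1.29) > F (22/38=0.58)
Fill: take H (4 @ 180) → take A (31 @ 256) → take E (32 @ 252) → take D (22 @ 165) → take G (23 @ 144) → take B (28 @ 135) → take 4/34 of C → 5.18; 144/144 used.
Total value = 1137.18

1137.18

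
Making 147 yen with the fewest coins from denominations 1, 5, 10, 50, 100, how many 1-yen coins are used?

2

147 − 1×100→47 − 4×10→7 − 1×5→2 − 2×1→0
Count of 1: 2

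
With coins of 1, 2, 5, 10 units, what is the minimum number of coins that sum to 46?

Greedy: take as many of the largest coin as possible, then repeat with the remainder.
46 − 4×10→6 − 1×5→1 − 1×1→0
Total coins = 4 + 1 + 1 = 6

6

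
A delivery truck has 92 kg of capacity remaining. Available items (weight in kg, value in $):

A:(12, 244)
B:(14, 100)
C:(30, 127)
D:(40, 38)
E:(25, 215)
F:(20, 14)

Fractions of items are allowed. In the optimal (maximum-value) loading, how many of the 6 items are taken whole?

4

Order: A (244/12=20.33) > E (215/25=8.60) > B (100/14=7.14) > C (127/30=4.23) > D (38/40=0.95) > F (14/20=0.70)
Fill: take A (12 @ 244) → take E (25 @ 215) → take B (14 @ 100) → take C (30 @ 127) → take 11/40 of D → 10.45; 92/92 used.
4 item(s) taken whole; one partial (take 11/40 of D).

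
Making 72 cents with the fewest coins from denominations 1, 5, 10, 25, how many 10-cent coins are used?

2

72 − 2×25→22 − 2×10→2 − 2×1→0
Count of 10: 2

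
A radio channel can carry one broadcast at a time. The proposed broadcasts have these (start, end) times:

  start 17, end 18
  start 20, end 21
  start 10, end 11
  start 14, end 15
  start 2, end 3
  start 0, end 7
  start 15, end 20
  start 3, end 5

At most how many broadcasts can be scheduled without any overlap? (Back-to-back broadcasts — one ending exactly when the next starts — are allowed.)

6

Sort by end time and greedily take each interval whose start is ≥ the last chosen end.
Sorted by end: (2,3)  (3,5)  (0,7)  (10,11)  (14,15)  (17,18)  (15,20)  (20,21)
take (2,3); take (3,5); take (10,11); take (14,15); take (17,18); skip (15,20); take (20,21).
Selected 6 broadcasts.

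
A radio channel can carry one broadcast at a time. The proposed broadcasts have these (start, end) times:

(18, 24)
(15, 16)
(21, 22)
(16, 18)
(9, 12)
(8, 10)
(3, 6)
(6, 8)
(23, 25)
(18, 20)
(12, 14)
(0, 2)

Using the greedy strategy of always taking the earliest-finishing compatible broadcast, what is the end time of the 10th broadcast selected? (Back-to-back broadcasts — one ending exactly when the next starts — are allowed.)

25

Sorted by end: (0,2)  (3,6)  (6,8)  (8,10)  (9,12)  (12,14)  (15,16)  (16,18)  (18,20)  (21,22)  (18,24)  (23,25)
take (0,2); take (3,6); take (6,8); take (8,10); take (12,14); take (15,16); take (16,18); take (18,20); take (21,22); take (23,25).
Selected: (0,2) (3,6) (6,8) (8,10) (12,14) (15,16) (16,18) (18,20) (21,22) (23,25)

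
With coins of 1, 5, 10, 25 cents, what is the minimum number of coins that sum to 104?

8

Use the largest denomination that fits, subtract, and repeat.
104 = 4×25 + 4×1
Total coins = 4 + 4 = 8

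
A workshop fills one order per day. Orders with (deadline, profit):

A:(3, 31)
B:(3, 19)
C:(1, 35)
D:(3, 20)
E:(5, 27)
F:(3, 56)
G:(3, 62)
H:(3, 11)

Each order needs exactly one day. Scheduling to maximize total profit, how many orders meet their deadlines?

4

Sort by profit descending; place each in the latest free slot ≤ its deadline.
By profit: G(d3,62), F(d3,56), C(d1,35), A(d3,31), E(d5,27), D(d3,20), B(d3,19), H(d3,11)
G→slot 3; F→slot 2; C→slot 1; A skipped; E→slot 5; D skipped; B skipped; H skipped.
4 of 8 scheduled.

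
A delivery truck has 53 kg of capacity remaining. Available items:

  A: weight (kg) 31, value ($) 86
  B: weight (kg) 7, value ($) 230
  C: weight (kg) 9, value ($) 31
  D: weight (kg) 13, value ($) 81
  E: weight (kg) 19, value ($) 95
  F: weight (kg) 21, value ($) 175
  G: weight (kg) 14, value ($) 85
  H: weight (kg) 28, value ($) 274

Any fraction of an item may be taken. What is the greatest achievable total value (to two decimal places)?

654.00

Greedy by value/weight ratio, highest first.
Ratios (sorted): B 32.86, H 9.79, F 8.33, D 6.23, G 6.07, E 5.00, C 3.44, A 2.77
take B (7 @ 230); take H (28 @ 274); take 18/21 of F → 150.00. Capacity used 53/53.
Total value = 654.00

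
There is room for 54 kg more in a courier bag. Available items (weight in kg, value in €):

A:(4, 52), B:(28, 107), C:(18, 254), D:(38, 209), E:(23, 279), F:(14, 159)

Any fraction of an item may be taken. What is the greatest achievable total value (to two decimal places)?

687.21

Order: C (254/18=14.11) > A (52/4=13.00) > E (279/23=12.13) > F (159/14=11.36) > D (209/38=5.50) > B (107/28=3.82)
Fill: take C (18 @ 254) → take A (4 @ 52) → take E (23 @ 279) → take 9/14 of F → 102.21; 54/54 used.
Total value = 687.21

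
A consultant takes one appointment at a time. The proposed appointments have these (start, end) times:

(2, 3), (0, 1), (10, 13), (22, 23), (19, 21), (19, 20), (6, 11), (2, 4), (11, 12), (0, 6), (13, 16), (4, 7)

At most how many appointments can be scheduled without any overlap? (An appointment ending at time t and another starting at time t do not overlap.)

Greedy by earliest finish: after sorting by end time, pick each interval compatible with the last pick.
Sorted by end: (0,1)  (2,3)  (2,4)  (0,6)  (4,7)  (6,11)  (11,12)  (10,13)  (13,16)  (19,20)  (19,21)  (22,23)
take (0,1); take (2,3); skip (2,4); skip (0,6); take (4,7); skip (6,11); take (11,12); skip (10,13); take (13,16); take (19,20); skip (19,21); take (22,23).
Selected 7 appointments.

7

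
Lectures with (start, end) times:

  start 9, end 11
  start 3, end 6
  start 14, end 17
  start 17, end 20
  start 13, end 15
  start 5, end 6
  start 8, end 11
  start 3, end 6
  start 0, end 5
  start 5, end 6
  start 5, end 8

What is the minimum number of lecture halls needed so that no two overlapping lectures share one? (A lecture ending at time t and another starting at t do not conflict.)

5

starts: [0, 3, 3, 5, 5, 5, 8, 9, 13, 14, 17]
ends:   [5, 6, 6, 6, 6, 8, 11, 11, 15, 17, 20]
s0→1 s3→2 s3→3 e5→2 s5→3 s5→4 s5→5  — peak 5.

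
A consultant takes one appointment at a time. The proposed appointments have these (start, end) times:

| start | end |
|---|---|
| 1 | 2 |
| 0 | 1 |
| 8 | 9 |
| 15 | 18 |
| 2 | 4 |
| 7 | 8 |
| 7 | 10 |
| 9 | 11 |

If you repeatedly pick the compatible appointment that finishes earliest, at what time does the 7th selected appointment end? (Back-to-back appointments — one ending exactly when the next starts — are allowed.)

Sort by end time and greedily take each interval whose start is ≥ the last chosen end.
Sorted by end: (0,1)  (1,2)  (2,4)  (7,8)  (8,9)  (7,10)  (9,11)  (15,18)
take (0,1); take (1,2); take (2,4); take (7,8); take (8,9); skip (7,10); take (9,11); take (15,18).
Selected: (0,1) (1,2) (2,4) (7,8) (8,9) (9,11) (15,18)

18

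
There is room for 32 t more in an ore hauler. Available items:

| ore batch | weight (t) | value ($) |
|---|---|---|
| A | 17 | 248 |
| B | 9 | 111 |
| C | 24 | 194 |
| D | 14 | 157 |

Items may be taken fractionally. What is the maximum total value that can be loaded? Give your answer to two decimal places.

426.29

Order: A (248/17=14.59) > B (111/9=12.33) > D (157/14=11.21) > C (194/24=8.08)
Fill: take A (17 @ 248) → take B (9 @ 111) → take 6/14 of D → 67.29; 32/32 used.
Total value = 426.29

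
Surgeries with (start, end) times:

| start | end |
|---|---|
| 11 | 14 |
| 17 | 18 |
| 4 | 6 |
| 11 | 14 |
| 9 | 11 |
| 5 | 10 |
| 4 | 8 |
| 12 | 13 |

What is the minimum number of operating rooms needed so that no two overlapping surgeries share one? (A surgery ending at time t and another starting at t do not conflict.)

Events (time:±→running): 4:+→1 4:+→2 5:+→3 … peak 3.

3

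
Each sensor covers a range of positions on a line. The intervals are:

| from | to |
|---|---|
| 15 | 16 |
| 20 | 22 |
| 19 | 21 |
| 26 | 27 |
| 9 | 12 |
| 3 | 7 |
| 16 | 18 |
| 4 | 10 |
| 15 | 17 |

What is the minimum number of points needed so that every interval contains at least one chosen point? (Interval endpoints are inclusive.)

5

Process intervals by earliest right end; each time one isn't hit yet, stab at its right endpoint.
By right end: [3,7]  [4,10]  [9,12]  [15,16]  [15,17]  [16,18]  [19,21]  [20,22]  [26,27]
[3,7] uncovered → point at 7; [9,12] uncovered → point at 12; [15,16] uncovered → point at 16; [19,21] uncovered → point at 21; [26,27] uncovered → point at 27.
Points: 7, 12, 16, 21, 27 (5 total).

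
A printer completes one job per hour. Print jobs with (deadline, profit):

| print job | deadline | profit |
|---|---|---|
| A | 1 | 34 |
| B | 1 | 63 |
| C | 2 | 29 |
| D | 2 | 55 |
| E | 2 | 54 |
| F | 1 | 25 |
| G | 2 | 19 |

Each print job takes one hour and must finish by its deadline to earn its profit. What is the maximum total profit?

Take jobs in profit order; each goes to the latest open slot no later than its deadline.
By profit: B(d1,63), D(d2,55), E(d2,54), A(d1,34), C(d2,29), F(d1,25), G(d2,19)
B→slot 1; D→slot 2; E skipped; A skipped; C skipped; F skipped; G skipped.
Profit = 63 + 55 = 118

118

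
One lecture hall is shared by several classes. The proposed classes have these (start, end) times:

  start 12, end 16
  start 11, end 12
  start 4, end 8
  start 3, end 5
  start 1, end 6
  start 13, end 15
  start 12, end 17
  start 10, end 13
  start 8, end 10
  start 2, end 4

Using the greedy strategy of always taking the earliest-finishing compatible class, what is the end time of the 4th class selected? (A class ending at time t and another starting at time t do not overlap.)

12

Sort by end time and greedily take each interval whose start is ≥ the last chosen end.
Sorted by end: (2,4)  (3,5)  (1,6)  (4,8)  (8,10)  (11,12)  (10,13)  (13,15)  (12,16)  (12,17)
take (2,4); skip (3,5); take (4,8); take (8,10); take (11,12); skip (10,13); take (13,15).
Selected: (2,4) (4,8) (8,10) (11,12) (13,15)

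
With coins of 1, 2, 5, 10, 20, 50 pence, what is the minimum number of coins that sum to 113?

5

Greedy: take as many of the largest coin as possible, then repeat with the remainder.
113 − 2×50→13 − 1×10→3 − 1×2→1 − 1×1→0
Total coins = 2 + 1 + 1 + 1 = 5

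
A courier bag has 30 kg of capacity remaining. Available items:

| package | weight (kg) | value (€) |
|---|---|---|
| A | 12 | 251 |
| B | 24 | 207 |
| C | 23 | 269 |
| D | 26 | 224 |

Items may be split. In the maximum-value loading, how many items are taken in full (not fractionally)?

Order: A (251/12=20.92) > C (269/23=11.70) > B (207/24=8.62) > D (224/26=8.62)
Fill: take A (12 @ 251) → take 18/23 of C → 210.52; 30/30 used.
1 item(s) taken whole; one partial (take 18/23 of C).

1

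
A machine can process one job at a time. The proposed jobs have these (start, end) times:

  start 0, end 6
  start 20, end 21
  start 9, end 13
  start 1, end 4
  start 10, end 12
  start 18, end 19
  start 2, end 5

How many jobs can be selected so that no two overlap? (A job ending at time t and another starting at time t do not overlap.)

4

Greedy by earliest finish: after sorting by end time, pick each interval compatible with the last pick.
Sorted by end: (1,4)  (2,5)  (0,6)  (10,12)  (9,13)  (18,19)  (20,21)
take (1,4); skip (2,5); take (10,12); take (18,19); take (20,21).
Selected 4 jobs.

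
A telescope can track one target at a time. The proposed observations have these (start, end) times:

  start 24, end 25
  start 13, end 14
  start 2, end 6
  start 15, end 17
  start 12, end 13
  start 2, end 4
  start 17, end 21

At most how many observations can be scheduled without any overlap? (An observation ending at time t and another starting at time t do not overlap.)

6

Greedy by earliest finish: after sorting by end time, pick each interval compatible with the last pick.
Sorted by end: (2,4)  (2,6)  (12,13)  (13,14)  (15,17)  (17,21)  (24,25)
take (2,4); take (12,13); take (13,14); take (15,17); take (17,21); take (24,25).
Selected 6 observations.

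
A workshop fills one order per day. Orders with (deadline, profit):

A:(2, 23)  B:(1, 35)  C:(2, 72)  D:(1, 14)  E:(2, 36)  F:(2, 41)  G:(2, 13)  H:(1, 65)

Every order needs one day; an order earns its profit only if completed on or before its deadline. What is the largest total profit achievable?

137

Sort by profit descending; place each in the latest free slot ≤ its deadline.
Profit order: C=72 H=65 F=41 E=36 B=35 A=23 D=14 G=13
Assign: C→slot 2, H→slot 1, F skipped, E skipped, B skipped, A skipped, D skipped, G skipped.
Slots: [1:H] [2:C]
Profit = 65 + 72 = 137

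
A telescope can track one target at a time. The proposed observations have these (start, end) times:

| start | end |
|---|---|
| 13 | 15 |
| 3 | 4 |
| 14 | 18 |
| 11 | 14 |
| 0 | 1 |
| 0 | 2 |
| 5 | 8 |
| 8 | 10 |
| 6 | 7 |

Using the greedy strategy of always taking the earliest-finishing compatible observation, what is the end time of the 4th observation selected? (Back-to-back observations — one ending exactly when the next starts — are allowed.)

Sort by end time and greedily take each interval whose start is ≥ the last chosen end.
Sorted by end: (0,1)  (0,2)  (3,4)  (6,7)  (5,8)  (8,10)  (11,14)  (13,15)  (14,18)
take (0,1); take (3,4); take (6,7); take (8,10); take (11,14); skip (13,15); take (14,18).
Selected: (0,1) (3,4) (6,7) (8,10) (11,14) (14,18)

10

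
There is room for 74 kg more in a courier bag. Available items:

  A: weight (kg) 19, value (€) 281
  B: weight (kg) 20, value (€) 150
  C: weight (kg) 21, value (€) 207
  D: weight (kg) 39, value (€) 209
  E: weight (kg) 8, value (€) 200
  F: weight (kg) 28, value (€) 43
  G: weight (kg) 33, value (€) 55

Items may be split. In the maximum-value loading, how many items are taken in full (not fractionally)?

Sort by value per unit weight and fill in that order.
Order: E (200/8=25.00) > A (281/19=14.79) > C (207/21=9.86) > B (150/20=7.50) > D (209/39=5.36) > G (55/33=1.67) > F (43/28=1.54)
Fill: take E (8 @ 200) → take A (19 @ 281) → take C (21 @ 207) → take B (20 @ 150) → take 6/39 of D → 32.15; 74/74 used.
4 item(s) taken whole; one partial (take 6/39 of D).

4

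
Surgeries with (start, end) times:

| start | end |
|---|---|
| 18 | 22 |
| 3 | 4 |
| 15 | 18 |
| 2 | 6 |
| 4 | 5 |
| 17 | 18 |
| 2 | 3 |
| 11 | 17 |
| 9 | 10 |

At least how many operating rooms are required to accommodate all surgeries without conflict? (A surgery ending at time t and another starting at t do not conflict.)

Events (time:±→running): 2:+→1 2:+→2 … peak 2.

2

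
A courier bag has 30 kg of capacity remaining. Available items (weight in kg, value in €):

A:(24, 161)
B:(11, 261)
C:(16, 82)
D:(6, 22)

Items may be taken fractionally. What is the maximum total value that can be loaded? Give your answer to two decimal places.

Ratios (sorted): B 23.73, A 6.71, C 5.12, D 3.67
take B (11 @ 261); take 19/24 of A → 127.46. Capacity used 30/30.
Total value = 388.46

388.46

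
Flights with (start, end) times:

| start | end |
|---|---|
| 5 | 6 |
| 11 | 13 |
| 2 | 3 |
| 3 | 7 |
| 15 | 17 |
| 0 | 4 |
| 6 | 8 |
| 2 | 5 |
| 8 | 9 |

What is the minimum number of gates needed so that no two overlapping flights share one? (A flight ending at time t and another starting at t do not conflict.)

Count concurrent intervals with a sweep; the peak is the room count.
starts: [0, 2, 2, 3, 5, 6, 8, 11, 15]
ends:   [3, 4, 5, 6, 7, 8, 9, 13, 17]
s0→1 s2→2 s2→3  — peak 3.

3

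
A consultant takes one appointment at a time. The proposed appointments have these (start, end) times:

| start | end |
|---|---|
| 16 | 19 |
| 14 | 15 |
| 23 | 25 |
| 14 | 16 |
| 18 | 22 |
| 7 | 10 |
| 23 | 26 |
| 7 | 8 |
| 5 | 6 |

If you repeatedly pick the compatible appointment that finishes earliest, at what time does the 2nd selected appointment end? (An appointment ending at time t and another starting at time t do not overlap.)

Order by finish time; keep every interval that doesn't clash with the previous kept one.
Sorted by end: (5,6)  (7,8)  (7,10)  (14,15)  (14,16)  (16,19)  (18,22)  (23,25)  (23,26)
take (5,6); take (7,8); skip (7,10); take (14,15); take (16,19); take (23,25); skip (23,26).
Selected: (5,6) (7,8) (14,15) (16,19) (23,25)

8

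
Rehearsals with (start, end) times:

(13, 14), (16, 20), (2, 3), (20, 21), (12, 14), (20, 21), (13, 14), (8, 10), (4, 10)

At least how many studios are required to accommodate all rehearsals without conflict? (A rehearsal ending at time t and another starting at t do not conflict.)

Count concurrent intervals with a sweep; the peak is the room count.
Events (time:±→running): 2:+→1 3:-→0 4:+→1 8:+→2 10:-→1 10:-→0 12:+→1 13:+→2 13:+→3 … peak 3.

3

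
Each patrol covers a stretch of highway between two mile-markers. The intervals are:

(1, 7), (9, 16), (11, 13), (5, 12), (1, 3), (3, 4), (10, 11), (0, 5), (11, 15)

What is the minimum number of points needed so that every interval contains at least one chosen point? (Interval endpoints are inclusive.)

2

Process intervals by earliest right end; each time one isn't hit yet, stab at its right endpoint.
Sorted: [1,3] [3,4] [0,5] [1,7] [10,11] [5,12] [11,13] [11,15] [9,16]
{[1,3],[3,4],[0,5],[1,7]} hit by 3; {[10,11],[5,12],[11,13],[11,15],[9,16]} hit by 11.
Points: 3, 11 (2 total).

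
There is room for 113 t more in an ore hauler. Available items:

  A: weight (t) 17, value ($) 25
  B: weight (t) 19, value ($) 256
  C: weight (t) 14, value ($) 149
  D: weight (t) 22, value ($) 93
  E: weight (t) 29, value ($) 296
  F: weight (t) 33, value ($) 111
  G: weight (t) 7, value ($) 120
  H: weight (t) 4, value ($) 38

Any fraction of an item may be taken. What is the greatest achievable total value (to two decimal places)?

Order: G (120/7=17.14) > B (256/19=13.47) > C (149/14=10.64) > E (296/29=10.21) > H (38/4=9.50) > D (93/22=4.23) > F (111/33=3.36) > A (25/17=1.47)
Fill: take G (7 @ 120) → take B (19 @ 256) → take C (14 @ 149) → take E (29 @ 296) → take H (4 @ 38) → take D (22 @ 93) → take 18/33 of F → 60.55; 113/113 used.
Total value = 1012.55

1012.55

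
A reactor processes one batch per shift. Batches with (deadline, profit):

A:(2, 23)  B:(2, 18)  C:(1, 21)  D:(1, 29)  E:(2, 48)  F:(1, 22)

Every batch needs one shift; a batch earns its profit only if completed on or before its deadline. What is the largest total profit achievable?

77

Sort by profit descending; place each in the latest free slot ≤ its deadline.
By profit: E(d2,48), D(d1,29), A(d2,23), F(d1,22), C(d1,21), B(d2,18)
E→slot 2; D→slot 1; A skipped; F skipped; C skipped; B skipped.
Profit = 29 + 48 = 77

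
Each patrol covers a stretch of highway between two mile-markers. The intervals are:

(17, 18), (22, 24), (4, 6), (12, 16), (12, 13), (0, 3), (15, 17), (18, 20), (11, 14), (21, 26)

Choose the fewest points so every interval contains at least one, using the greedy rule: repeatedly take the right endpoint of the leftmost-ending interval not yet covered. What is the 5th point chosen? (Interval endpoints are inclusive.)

By right end: [0,3]  [4,6]  [12,13]  [11,14]  [12,16]  [15,17]  [17,18]  [18,20]  [22,24]  [21,26]
[0,3] uncovered → point at 3; [4,6] uncovered → point at 6; [12,13] uncovered → point at 13; [15,17] uncovered → point at 17; [18,20] uncovered → point at 20; [22,24] uncovered → point at 24.
Points: 3, 6, 13, 17, 20, 24 (6 total).

20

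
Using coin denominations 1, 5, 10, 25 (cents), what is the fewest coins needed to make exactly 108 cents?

8

Greedy: take as many of the largest coin as possible, then repeat with the remainder.
108 − 4×25→8 − 1×5→3 − 3×1→0
Total coins = 4 + 1 + 3 = 8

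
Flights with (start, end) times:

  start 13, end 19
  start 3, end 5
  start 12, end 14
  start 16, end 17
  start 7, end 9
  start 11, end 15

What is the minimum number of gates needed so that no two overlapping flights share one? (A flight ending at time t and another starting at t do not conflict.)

3

starts: [3, 7, 11, 12, 13, 16]
ends:   [5, 9, 14, 15, 17, 19]
s3→1 e5→0 s7→1 e9→0 s11→1 s12→2 s13→3  — peak 3.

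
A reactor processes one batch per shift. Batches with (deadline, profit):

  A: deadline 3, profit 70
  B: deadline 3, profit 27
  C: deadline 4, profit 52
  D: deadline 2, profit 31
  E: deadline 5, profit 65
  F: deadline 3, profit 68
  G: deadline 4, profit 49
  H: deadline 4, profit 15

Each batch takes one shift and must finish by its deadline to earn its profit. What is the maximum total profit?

Profit order: A=70 F=68 E=65 C=52 G=49 D=31 B=27 H=15
Assign: A→slot 3, F→slot 2, E→slot 5, C→slot 4, G→slot 1, D skipped, B skipped, H skipped.
Slots: [1:G] [2:F] [3:A] [4:C] [5:E]
Profit = 49 + 68 + 70 + 52 + 65 = 304

304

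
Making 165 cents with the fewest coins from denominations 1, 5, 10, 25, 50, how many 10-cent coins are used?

Greedy: take as many of the largest coin as possible, then repeat with the remainder.
165 = 3×50 + 1×10 + 1×5
Count of 10: 1

1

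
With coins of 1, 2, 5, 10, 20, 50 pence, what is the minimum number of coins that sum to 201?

Use the largest denomination that fits, subtract, and repeat.
201 = 4×50 + 1×1
Total coins = 4 + 1 = 5

5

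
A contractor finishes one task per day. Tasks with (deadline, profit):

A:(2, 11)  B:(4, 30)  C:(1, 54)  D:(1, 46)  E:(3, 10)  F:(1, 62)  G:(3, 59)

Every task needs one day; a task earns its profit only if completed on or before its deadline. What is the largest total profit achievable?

Sort by profit descending; place each in the latest free slot ≤ its deadline.
Profit order: F=62 G=59 C=54 D=46 B=30 A=11 E=10
Assign: F→slot 1, G→slot 3, C skipped, D skipped, B→slot 4, A→slot 2, E skipped.
Slots: [1:F] [2:A] [3:G] [4:B]
Profit = 62 + 11 + 59 + 30 = 162

162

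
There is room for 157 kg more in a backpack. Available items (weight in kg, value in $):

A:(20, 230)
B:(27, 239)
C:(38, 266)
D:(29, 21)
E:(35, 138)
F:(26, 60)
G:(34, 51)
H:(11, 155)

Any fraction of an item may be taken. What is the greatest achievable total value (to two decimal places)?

1088.00

Greedy by value/weight ratio, highest first.
Ratios (sorted): H 14.09, A 11.50, B 8.85, C 7.00, E 3.94, F 2.31, G 1.50, D 0.72
take H (11 @ 155); take A (20 @ 230); take B (27 @ 239); take C (38 @ 266); take E (35 @ 138); take F (26 @ 60). Capacity used 157/157.
Total value = 1088.00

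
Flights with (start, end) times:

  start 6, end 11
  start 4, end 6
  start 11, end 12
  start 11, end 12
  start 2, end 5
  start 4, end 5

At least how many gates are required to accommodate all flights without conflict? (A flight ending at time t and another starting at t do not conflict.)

The answer is the maximum number of intervals overlapping at any instant.
Events (time:±→running): 2:+→1 4:+→2 4:+→3 … peak 3.

3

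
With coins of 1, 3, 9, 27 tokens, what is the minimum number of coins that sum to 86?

6

86 = 3×27 + 1×3 + 2×1
Total coins = 3 + 1 + 2 = 6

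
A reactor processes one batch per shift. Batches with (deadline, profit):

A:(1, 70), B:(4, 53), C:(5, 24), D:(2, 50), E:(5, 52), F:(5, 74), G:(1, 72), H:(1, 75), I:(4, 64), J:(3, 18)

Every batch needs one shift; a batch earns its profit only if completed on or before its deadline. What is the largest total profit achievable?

Profit order: H=75 F=74 G=72 A=70 I=64 B=53 E=52 D=50 C=24 J=18
Assign: H→slot 1, F→slot 5, G skipped, A skipped, I→slot 4, B→slot 3, E→slot 2, D skipped, C skipped, J skipped.
Slots: [1:H] [2:E] [3:B] [4:I] [5:F]
Profit = 75 + 52 + 53 + 64 + 74 = 318

318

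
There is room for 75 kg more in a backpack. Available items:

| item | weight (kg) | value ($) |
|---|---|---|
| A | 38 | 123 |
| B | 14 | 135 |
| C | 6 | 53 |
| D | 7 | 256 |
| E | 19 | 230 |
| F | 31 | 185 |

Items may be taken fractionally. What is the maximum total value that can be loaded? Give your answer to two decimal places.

Order: D (256/7=36.57) > E (230/19=12.11) > B (135/14=9.64) > C (53/6=8.83) > F (185/31=5.97) > A (123/38=3.24)
Fill: take D (7 @ 256) → take E (19 @ 230) → take B (14 @ 135) → take C (6 @ 53) → take 29/31 of F → 173.06; 75/75 used.
Total value = 847.06

847.06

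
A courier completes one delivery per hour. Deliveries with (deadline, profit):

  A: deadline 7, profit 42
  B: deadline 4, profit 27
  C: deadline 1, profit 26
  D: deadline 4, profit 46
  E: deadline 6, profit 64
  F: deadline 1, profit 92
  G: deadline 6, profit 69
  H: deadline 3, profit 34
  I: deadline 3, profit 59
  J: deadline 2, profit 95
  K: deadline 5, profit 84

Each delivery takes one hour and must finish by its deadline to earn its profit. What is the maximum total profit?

505

Take jobs in profit order; each goes to the latest open slot no later than its deadline.
By profit: J(d2,95), F(d1,92), K(d5,84), G(d6,69), E(d6,64), I(d3,59), D(d4,46), A(d7,42), H(d3,34), B(d4,27), C(d1,26)
J→slot 2; F→slot 1; K→slot 5; G→slot 6; E→slot 4; I→slot 3; D skipped; A→slot 7; H skipped; B skipped; C skipped.
Profit = 92 + 95 + 59 + 64 + 84 + 69 + 42 = 505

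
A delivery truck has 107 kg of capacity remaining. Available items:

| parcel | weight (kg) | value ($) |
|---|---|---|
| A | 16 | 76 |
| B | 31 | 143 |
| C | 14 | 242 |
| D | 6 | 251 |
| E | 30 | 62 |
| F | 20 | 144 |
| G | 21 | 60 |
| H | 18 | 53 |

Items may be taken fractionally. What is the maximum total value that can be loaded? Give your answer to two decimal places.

914.71

Sort by value per unit weight and fill in that order.
Ratios (sorted): D 41.83, C 17.29, F 7.20, A 4.75, B 4.61, H 2.94, G 2.86, E 2.07
take D (6 @ 251); take C (14 @ 242); take F (20 @ 144); take A (16 @ 76); take B (31 @ 143); take H (18 @ 53); take 2/21 of G → 5.71. Capacity used 107/107.
Total value = 914.71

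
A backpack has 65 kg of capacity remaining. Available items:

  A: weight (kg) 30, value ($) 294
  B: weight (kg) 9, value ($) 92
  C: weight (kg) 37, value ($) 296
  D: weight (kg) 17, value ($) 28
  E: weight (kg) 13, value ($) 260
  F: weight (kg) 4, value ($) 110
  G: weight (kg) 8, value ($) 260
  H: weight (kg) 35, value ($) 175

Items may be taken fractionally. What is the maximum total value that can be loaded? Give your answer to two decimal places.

1024.00

Sort by value per unit weight and fill in that order.
Order: G (260/8=32.50) > F (110/4=27.50) > E (260/13=20.00) > B (92/9=10.22) > A (294/30=9.80) > C (296/37=8.00) > H (175/35=5.00) > D (28/17=1.65)
Fill: take G (8 @ 260) → take F (4 @ 110) → take E (13 @ 260) → take B (9 @ 92) → take A (30 @ 294) → take 1/37 of C → 8.00; 65/65 used.
Total value = 1024.00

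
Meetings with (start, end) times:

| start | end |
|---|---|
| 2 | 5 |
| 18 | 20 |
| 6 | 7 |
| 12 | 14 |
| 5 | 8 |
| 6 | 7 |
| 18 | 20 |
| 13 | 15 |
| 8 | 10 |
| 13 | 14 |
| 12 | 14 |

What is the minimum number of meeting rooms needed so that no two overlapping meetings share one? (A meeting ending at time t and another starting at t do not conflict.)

4

The answer is the maximum number of intervals overlapping at any instant.
Events (time:±→running): 2:+→1 5:-→0 5:+→1 6:+→2 6:+→3 7:-→2 7:-→1 8:-→0 8:+→1 10:-→0 12:+→1 12:+→2 13:+→3 13:+→4 … peak 4.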